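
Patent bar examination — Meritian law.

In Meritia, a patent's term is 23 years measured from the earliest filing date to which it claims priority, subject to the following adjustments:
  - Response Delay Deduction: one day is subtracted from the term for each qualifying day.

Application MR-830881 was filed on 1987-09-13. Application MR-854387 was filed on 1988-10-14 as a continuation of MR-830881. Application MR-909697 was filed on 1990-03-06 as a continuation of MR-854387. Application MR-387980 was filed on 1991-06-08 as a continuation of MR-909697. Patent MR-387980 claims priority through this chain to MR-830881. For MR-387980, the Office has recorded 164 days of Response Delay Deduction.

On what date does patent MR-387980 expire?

2010-04-02

Earliest priority filing: 13 September 1987.
Base term: 13 September 1987 + 23 years → 13 September 2010.
Response Delay Deduction: −164 days → 2 April 2010.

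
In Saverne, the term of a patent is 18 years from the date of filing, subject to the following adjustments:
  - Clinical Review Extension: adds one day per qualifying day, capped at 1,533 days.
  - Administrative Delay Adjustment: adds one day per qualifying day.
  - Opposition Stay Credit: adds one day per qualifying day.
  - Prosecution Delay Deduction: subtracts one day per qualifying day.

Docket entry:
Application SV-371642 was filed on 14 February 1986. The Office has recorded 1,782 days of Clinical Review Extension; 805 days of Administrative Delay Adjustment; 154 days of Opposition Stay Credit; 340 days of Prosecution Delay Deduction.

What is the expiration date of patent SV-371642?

Base term: filing date + 18 years → 14 February 2004.
Clinical Review Extension: 1782 days claimed exceeds the 1533-day cap, so +1533 days → 26 April 2008.
Administrative Delay Adjustment: +805 days → 10 July 2010.
Opposition Stay Credit: +154 days → 11 December 2010.
Prosecution Delay Deduction: −340 days → 5 January 2010.

2010-01-05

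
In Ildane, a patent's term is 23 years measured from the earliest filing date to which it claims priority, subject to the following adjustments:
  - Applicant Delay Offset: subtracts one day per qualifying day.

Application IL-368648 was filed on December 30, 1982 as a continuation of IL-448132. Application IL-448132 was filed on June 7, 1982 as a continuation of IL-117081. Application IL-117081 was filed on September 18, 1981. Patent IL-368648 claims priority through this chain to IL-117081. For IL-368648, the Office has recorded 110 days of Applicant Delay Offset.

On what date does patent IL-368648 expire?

May 31, 2004

Earliest priority filing: 18 September 1981.
Base term: 18 September 1981 + 23 years → 18 September 2004.
Applicant Delay Offset: −110 days → 31 May 2004.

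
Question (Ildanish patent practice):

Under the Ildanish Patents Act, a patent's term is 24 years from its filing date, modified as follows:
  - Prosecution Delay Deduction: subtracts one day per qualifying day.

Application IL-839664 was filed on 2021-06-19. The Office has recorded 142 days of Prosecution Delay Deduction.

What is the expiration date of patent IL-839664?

2045-01-28

Base term: filing date + 24 years → 19 June 2045.
Prosecution Delay Deduction: −142 days → 28 January 2045.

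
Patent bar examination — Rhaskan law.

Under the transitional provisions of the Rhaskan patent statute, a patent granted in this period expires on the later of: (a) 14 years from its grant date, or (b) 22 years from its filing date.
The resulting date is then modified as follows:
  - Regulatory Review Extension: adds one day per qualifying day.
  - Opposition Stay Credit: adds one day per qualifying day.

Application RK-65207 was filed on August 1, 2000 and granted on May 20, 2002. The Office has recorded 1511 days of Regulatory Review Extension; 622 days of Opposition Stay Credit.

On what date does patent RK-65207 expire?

2028-06-03

(a) grant + 14 years → 20 May 2016.
(b) filing + 22 years → 1 August 2022.
Later of the two: 1 August 2022.
Regulatory Review Extension: +1511 days → 20 September 2026.
Opposition Stay Credit: +622 days → 3 June 2028.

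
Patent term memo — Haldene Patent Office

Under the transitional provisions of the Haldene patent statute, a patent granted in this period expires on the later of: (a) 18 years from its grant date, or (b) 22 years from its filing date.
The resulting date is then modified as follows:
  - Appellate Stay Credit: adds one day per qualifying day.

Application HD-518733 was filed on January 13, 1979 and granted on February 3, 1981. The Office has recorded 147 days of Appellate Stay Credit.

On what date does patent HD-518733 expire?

(a) grant + 18 years → 3 February 1999.
(b) filing + 22 years → 13 January 2001.
Later of the two: 13 January 2001.
Appellate Stay Credit: +147 days → 9 June 2001.

2001-06-09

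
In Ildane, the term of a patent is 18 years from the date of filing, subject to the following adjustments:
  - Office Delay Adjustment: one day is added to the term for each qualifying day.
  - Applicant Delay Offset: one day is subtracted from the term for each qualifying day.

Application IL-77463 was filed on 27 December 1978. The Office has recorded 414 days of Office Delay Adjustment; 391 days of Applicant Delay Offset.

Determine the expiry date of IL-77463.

Base term: filing date + 18 years → 27 December 1996.
Office Delay Adjustment: +414 days → 14 February 1998.
Applicant Delay Offset: −391 days → 19 January 1997.

January 19, 1997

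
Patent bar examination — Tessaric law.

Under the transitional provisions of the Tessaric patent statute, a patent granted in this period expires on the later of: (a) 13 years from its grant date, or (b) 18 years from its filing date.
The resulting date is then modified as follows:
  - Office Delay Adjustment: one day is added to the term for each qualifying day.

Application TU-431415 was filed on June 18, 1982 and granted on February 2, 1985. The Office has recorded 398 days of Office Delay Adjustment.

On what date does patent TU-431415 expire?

(a) grant + 13 years → 2 February 1998.
(b) filing + 18 years → 18 June 2000.
Later of the two: 18 June 2000.
Office Delay Adjustment: +398 days → 21 July 2001.

July 21, 2001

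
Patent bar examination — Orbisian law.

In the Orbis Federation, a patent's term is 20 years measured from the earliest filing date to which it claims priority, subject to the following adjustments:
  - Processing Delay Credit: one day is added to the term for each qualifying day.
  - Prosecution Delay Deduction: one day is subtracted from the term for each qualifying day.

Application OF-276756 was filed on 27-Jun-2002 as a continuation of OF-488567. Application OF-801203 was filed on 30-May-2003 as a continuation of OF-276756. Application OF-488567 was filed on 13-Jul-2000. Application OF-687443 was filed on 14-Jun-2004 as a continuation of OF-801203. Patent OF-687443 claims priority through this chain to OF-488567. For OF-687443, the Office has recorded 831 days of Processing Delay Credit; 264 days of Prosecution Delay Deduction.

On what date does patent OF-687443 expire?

Earliest priority filing: 13 July 2000.
Base term: 13 July 2000 + 20 years → 13 July 2020.
Processing Delay Credit: +831 days → 22 October 2022.
Prosecution Delay Deduction: −264 days → 31 January 2022.

January 31, 2022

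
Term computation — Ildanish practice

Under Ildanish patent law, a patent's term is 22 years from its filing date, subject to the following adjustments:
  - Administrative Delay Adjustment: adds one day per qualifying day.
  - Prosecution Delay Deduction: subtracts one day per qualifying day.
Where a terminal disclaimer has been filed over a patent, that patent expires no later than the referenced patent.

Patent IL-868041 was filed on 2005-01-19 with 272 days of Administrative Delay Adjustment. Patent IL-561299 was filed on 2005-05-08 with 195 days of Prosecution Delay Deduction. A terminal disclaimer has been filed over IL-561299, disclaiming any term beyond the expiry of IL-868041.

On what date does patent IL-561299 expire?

October 25, 2026

Natural term of IL-561299:
  Base: filing + 22 years → 8 May 2027.
  Prosecution Delay Deduction: −195 days → 25 October 2026.
Expiry of referenced patent IL-868041:
  Base: filing + 22 years → 19 January 2027.
  Administrative Delay Adjustment: +272 days → 18 October 2027.
Terminal disclaimer: IL-561299 expires on the earlier of 25 October 2026 and 18 October 2027.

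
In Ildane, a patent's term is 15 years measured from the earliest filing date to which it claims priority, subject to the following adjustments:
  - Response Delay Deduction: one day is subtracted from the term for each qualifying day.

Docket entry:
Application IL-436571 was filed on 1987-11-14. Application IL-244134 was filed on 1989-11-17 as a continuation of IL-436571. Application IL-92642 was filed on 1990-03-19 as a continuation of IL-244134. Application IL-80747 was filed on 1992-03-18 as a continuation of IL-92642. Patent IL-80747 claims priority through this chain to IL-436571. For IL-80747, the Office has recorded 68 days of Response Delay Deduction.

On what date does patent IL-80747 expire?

Earliest priority filing: 14 November 1987.
Base term: 14 November 1987 + 15 years → 14 November 2002.
Response Delay Deduction: −68 days → 7 September 2002.

2002-09-07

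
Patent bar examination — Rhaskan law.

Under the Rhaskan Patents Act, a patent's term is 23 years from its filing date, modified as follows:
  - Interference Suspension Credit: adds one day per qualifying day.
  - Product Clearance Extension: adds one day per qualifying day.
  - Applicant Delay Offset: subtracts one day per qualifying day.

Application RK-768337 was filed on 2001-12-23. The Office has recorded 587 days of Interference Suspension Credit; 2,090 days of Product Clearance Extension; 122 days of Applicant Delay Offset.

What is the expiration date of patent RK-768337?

Base term: filing date + 23 years → 23 December 2024.
Interference Suspension Credit: +587 days → 2 August 2026.
Product Clearance Extension: +2090 days → 22 April 2032.
Applicant Delay Offset: −122 days → 22 December 2031.

2031-12-22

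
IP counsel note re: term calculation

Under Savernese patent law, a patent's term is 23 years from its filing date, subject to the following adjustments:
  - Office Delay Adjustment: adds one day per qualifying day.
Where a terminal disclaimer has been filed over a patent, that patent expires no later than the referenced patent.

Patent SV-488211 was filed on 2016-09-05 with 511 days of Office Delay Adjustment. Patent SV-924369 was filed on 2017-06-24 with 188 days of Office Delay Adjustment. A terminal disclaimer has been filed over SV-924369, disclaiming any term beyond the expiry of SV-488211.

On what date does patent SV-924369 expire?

2040-12-29

Natural term of SV-924369:
  Base: filing + 23 years → 24 June 2040.
  Office Delay Adjustment: +188 days → 29 December 2040.
Expiry of referenced patent SV-488211:
  Base: filing + 23 years → 5 September 2039.
  Office Delay Adjustment: +511 days → 28 January 2041.
Terminal disclaimer: SV-924369 expires on the earlier of 29 December 2040 and 28 January 2041.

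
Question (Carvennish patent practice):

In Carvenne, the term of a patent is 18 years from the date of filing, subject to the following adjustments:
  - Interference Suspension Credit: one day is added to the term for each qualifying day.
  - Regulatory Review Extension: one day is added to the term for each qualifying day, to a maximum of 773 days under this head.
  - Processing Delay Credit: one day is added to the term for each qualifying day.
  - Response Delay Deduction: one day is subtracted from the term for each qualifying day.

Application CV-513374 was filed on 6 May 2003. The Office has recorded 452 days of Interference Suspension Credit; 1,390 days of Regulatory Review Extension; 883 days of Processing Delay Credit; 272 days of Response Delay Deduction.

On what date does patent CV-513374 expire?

May 16, 2026

Base term: filing date + 18 years → 6 May 2021.
Interference Suspension Credit: +452 days → 1 August 2022.
Regulatory Review Extension: 1390 days claimed exceeds the 773-day cap, so +773 days → 12 September 2024.
Processing Delay Credit: +883 days → 12 February 2027.
Response Delay Deduction: −272 days → 16 May 2026.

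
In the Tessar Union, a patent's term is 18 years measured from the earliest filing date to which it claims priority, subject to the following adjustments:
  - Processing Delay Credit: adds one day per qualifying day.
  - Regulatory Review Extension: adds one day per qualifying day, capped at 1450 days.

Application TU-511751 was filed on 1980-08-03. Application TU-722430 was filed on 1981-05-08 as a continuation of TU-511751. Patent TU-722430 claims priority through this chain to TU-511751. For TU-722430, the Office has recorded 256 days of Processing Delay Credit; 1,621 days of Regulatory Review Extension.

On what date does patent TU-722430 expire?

2003-04-05

Earliest priority filing: 3 August 1980.
Base term: 3 August 1980 + 18 years → 3 August 1998.
Processing Delay Credit: +256 days → 16 April 1999.
Regulatory Review Extension: 1621 days claimed exceeds the 1450-day cap, so +1450 days → 5 April 2003.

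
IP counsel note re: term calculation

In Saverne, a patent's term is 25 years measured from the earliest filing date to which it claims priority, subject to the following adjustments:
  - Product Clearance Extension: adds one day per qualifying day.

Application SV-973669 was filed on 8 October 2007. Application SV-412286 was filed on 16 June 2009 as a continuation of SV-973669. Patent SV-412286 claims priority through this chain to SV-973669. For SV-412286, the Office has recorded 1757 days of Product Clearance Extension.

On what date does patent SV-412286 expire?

2037-07-31

Earliest priority filing: 8 October 2007.
Base term: 8 October 2007 + 25 years → 8 October 2032.
Product Clearance Extension: +1757 days → 31 July 2037.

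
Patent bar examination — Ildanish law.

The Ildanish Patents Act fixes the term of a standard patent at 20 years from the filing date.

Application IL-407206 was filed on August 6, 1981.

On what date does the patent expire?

Filing date + 20 years → 6 August 2001.

2001-08-06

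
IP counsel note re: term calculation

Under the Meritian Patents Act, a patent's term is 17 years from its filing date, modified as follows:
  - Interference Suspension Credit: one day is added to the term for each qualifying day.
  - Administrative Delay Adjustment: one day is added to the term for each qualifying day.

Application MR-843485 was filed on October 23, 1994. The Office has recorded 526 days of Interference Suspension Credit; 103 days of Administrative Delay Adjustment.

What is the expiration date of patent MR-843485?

2013-07-13

Base term: filing date + 17 years → 23 October 2011.
Interference Suspension Credit: +526 days → 1 April 2013.
Administrative Delay Adjustment: +103 days → 13 July 2013.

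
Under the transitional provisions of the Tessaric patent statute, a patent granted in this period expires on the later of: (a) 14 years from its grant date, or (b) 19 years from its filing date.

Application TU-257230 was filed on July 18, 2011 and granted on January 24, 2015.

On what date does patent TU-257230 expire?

(a) grant + 14 years → 24 January 2029.
(b) filing + 19 years → 18 July 2030.
Later of the two: 18 July 2030.

July 18, 2030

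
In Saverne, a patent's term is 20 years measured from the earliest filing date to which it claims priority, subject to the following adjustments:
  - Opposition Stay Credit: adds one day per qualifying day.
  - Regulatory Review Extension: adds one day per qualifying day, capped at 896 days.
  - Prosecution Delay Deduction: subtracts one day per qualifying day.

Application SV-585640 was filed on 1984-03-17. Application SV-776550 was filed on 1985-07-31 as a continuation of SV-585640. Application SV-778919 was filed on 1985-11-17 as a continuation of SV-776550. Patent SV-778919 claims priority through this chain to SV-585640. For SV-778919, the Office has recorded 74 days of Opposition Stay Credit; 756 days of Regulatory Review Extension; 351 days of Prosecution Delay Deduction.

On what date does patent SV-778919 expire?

July 9, 2005

Earliest priority filing: 17 March 1984.
Base term: 17 March 1984 + 20 years → 17 March 2004.
Opposition Stay Credit: +74 days → 30 May 2004.
Regulatory Review Extension: 756 days (within the 896-day cap) → +756 days → 25 June 2006.
Prosecution Delay Deduction: −351 days → 9 July 2005.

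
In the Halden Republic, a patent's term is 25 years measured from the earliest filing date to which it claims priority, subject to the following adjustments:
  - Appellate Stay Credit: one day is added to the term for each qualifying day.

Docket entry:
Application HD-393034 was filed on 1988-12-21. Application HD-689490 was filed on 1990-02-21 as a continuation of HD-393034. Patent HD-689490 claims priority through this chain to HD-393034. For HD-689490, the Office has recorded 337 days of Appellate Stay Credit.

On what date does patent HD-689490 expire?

November 23, 2014

Earliest priority filing: 21 December 1988.
Base term: 21 December 1988 + 25 years → 21 December 2013.
Appellate Stay Credit: +337 days → 23 November 2014.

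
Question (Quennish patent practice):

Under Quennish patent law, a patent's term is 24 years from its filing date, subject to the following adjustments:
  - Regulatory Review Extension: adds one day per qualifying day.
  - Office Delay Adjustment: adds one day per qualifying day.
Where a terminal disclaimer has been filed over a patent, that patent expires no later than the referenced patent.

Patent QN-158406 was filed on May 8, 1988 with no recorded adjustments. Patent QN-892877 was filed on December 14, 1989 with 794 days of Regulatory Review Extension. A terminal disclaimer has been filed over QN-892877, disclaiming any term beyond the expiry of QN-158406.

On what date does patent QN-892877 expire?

May 8, 2012

Natural term of QN-892877:
  Base: filing + 24 years → 14 December 2013.
  Regulatory Review Extension: +794 days → 16 February 2016.
Expiry of referenced patent QN-158406:
  Base: filing + 24 years → 8 May 2012.
Terminal disclaimer: QN-892877 expires on the earlier of 16 February 2016 and 8 May 2012.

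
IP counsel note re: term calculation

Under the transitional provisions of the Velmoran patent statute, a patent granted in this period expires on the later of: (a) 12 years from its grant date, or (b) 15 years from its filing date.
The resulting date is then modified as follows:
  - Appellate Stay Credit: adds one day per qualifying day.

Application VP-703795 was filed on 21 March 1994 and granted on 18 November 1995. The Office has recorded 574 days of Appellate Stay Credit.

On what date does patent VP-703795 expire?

(a) grant + 12 years → 18 November 2007.
(b) filing + 15 years → 21 March 2009.
Later of the two: 21 March 2009.
Appellate Stay Credit: +574 days → 16 October 2010.

2010-10-16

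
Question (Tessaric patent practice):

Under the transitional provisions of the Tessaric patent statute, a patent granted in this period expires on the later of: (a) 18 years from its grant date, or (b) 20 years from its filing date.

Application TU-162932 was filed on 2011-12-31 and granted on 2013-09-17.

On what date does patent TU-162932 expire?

December 31, 2031

(a) grant + 18 years → 17 September 2031.
(b) filing + 20 years → 31 December 2031.
Later of the two: 31 December 2031.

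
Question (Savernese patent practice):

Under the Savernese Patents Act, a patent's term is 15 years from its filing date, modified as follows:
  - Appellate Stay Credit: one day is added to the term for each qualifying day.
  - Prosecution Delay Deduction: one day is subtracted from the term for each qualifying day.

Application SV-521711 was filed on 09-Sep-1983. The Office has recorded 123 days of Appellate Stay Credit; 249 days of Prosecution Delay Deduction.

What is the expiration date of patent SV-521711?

Base term: filing date + 15 years → 9 September 1998.
Appellate Stay Credit: +123 days → 10 January 1999.
Prosecution Delay Deduction: −249 days → 6 May 1998.

1998-05-06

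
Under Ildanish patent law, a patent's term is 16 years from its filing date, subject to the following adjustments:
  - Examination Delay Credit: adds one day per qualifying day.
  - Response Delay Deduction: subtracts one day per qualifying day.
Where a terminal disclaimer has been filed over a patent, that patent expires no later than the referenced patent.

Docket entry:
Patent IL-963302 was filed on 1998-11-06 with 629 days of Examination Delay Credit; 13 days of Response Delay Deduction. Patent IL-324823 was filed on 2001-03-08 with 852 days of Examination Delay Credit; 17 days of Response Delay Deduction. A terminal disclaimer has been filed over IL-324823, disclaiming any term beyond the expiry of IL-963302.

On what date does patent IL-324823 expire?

2016-07-14

Natural term of IL-324823:
  Base: filing + 16 years → 8 March 2017.
  Examination Delay Credit: +852 days → 8 July 2019.
  Response Delay Deduction: −17 days → 21 June 2019.
Expiry of referenced patent IL-963302:
  Base: filing + 16 years → 6 November 2014.
  Examination Delay Credit: +629 days → 27 July 2016.
  Response Delay Deduction: −13 days → 14 July 2016.
Terminal disclaimer: IL-324823 expires on the earlier of 21 June 2019 and 14 July 2016.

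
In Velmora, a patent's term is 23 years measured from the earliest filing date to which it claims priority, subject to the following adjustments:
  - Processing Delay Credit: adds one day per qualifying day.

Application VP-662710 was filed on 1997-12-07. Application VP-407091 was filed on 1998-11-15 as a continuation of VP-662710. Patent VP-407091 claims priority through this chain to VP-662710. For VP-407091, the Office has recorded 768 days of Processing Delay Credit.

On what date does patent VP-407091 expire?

January 14, 2023

Earliest priority filing: 7 December 1997.
Base term: 7 December 1997 + 23 years → 7 December 2020.
Processing Delay Credit: +768 days → 14 January 2023.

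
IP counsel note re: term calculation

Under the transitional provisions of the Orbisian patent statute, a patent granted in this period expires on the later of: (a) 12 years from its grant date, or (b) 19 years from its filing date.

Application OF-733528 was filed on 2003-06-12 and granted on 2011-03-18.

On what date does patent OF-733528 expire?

(a) grant + 12 years → 18 March 2023.
(b) filing + 19 years → 12 June 2022.
Later of the two: 18 March 2023.

2023-03-18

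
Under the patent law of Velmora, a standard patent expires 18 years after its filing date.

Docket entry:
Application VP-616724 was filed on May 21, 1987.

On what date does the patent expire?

2005-05-21

Filing date + 18 years → 21 May 2005.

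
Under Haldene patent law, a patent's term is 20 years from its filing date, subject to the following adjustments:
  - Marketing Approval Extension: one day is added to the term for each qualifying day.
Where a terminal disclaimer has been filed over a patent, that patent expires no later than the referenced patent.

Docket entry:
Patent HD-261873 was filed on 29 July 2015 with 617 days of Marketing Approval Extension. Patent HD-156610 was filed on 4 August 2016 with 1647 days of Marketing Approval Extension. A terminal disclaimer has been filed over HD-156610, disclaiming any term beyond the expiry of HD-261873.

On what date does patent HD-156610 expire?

April 6, 2037

Natural term of HD-156610:
  Base: filing + 20 years → 4 August 2036.
  Marketing Approval Extension: +1647 days → 6 February 2041.
Expiry of referenced patent HD-261873:
  Base: filing + 20 years → 29 July 2035.
  Marketing Approval Extension: +617 days → 6 April 2037.
Terminal disclaimer: HD-156610 expires on the earlier of 6 February 2041 and 6 April 2037.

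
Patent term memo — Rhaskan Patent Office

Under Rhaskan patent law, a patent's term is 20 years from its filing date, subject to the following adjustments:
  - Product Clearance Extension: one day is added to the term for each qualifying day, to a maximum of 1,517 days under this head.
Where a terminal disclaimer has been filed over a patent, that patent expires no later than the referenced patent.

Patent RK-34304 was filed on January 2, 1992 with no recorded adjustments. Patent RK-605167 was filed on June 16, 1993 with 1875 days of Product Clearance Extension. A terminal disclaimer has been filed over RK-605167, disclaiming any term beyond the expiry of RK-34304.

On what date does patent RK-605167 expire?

Natural term of RK-605167:
  Base: filing + 20 years → 16 June 2013.
  Product Clearance Extension: 1875 days claimed exceeds the 1517-day cap, so +1517 days → 11 August 2017.
Expiry of referenced patent RK-34304:
  Base: filing + 20 years → 2 January 2012.
Terminal disclaimer: RK-605167 expires on the earlier of 11 August 2017 and 2 January 2012.

January 2, 2012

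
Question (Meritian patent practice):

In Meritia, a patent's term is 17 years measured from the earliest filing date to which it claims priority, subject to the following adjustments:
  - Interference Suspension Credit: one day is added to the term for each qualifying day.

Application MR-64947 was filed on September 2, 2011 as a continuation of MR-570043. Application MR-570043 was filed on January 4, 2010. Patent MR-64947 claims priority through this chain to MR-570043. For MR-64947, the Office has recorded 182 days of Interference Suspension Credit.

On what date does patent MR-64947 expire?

Earliest priority filing: 4 January 2010.
Base term: 4 January 2010 + 17 years → 4 January 2027.
Interference Suspension Credit: +182 days → 5 July 2027.

July 5, 2027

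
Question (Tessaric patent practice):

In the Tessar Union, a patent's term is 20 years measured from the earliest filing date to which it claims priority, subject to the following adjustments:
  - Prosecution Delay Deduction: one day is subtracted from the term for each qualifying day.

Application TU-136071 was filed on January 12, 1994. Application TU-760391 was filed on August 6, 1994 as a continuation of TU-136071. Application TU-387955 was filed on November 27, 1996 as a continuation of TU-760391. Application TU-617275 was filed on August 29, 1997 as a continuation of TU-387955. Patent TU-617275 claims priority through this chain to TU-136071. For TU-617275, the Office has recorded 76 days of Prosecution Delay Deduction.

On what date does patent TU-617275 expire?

October 28, 2013

Earliest priority filing: 12 January 1994.
Base term: 12 January 1994 + 20 years → 12 January 2014.
Prosecution Delay Deduction: −76 days → 28 October 2013.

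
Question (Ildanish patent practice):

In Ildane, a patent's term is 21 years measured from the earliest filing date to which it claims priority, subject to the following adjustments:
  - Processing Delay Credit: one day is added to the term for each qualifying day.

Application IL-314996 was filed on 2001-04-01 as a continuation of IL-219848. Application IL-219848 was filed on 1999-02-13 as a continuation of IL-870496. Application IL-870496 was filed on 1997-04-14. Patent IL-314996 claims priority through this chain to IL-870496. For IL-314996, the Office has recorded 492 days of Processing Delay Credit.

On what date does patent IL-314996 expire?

August 19, 2019

Earliest priority filing: 14 April 1997.
Base term: 14 April 1997 + 21 years → 14 April 2018.
Processing Delay Credit: +492 days → 19 August 2019.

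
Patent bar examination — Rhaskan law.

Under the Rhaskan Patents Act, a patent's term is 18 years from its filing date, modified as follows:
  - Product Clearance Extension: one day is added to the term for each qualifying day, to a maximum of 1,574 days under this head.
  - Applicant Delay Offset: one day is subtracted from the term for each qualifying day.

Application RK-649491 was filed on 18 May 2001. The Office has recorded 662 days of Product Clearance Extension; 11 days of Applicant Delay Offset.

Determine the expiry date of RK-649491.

2021-02-27

Base term: filing date + 18 years → 18 May 2019.
Product Clearance Extension: 662 days (within the 1574-day cap) → +662 days → 10 March 2021.
Applicant Delay Offset: −11 days → 27 February 2021.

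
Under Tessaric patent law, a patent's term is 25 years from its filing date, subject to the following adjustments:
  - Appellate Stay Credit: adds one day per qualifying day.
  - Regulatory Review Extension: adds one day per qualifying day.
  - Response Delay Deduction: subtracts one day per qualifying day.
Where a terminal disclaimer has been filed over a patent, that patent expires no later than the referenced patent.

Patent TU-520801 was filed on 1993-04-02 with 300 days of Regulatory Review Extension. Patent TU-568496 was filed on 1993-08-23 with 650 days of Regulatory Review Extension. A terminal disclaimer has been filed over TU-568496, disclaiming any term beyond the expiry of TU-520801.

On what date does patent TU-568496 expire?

2019-01-27

Natural term of TU-568496:
  Base: filing + 25 years → 23 August 2018.
  Regulatory Review Extension: +650 days → 3 June 2020.
Expiry of referenced patent TU-520801:
  Base: filing + 25 years → 2 April 2018.
  Regulatory Review Extension: +300 days → 27 January 2019.
Terminal disclaimer: TU-568496 expires on the earlier of 3 June 2020 and 27 January 2019.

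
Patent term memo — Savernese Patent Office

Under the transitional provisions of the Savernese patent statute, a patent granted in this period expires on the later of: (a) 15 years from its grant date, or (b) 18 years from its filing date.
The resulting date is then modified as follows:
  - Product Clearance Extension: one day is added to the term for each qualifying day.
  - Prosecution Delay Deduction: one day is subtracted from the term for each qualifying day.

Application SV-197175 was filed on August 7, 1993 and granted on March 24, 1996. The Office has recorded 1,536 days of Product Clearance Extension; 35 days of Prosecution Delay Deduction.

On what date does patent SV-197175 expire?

2015-09-16

(a) grant + 15 years → 24 March 2011.
(b) filing + 18 years → 7 August 2011.
Later of the two: 7 August 2011.
Product Clearance Extension: +1536 days → 21 October 2015.
Prosecution Delay Deduction: −35 days → 16 September 2015.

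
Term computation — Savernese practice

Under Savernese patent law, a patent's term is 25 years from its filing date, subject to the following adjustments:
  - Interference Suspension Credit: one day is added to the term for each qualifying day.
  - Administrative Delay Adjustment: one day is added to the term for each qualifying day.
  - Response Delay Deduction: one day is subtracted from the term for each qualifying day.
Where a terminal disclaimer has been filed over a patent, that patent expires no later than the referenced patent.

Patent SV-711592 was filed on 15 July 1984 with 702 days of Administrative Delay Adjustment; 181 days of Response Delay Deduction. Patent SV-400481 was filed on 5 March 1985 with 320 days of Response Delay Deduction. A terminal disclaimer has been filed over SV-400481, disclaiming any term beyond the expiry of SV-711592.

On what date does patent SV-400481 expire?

April 19, 2009

Natural term of SV-400481:
  Base: filing + 25 years → 5 March 2010.
  Response Delay Deduction: −320 days → 19 April 2009.
Expiry of referenced patent SV-711592:
  Base: filing + 25 years → 15 July 2009.
  Administrative Delay Adjustment: +702 days → 17 June 2011.
  Response Delay Deduction: −181 days → 18 December 2010.
Terminal disclaimer: SV-400481 expires on the earlier of 19 April 2009 and 18 December 2010.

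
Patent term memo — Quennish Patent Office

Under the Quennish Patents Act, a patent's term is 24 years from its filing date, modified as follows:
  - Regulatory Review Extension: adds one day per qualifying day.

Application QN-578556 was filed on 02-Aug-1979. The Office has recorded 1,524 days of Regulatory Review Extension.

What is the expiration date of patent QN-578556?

2007-10-04

Base term: filing date + 24 years → 2 August 2003.
Regulatory Review Extension: +1524 days → 4 October 2007.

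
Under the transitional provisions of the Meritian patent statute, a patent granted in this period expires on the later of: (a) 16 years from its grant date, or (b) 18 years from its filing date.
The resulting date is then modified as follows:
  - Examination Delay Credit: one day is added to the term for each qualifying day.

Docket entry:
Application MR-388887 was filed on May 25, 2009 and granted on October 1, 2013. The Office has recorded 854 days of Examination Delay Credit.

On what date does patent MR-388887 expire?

2032-02-02

(a) grant + 16 years → 1 October 2029.
(b) filing + 18 years → 25 May 2027.
Later of the two: 1 October 2029.
Examination Delay Credit: +854 days → 2 February 2032.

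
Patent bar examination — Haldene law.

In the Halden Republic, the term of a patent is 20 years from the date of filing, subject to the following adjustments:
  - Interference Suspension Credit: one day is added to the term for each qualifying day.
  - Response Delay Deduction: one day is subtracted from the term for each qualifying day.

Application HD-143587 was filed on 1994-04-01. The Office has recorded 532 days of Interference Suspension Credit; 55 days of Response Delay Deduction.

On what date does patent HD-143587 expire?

Base term: filing date + 20 years → 1 April 2014.
Interference Suspension Credit: +532 days → 15 September 2015.
Response Delay Deduction: −55 days → 22 July 2015.

July 22, 2015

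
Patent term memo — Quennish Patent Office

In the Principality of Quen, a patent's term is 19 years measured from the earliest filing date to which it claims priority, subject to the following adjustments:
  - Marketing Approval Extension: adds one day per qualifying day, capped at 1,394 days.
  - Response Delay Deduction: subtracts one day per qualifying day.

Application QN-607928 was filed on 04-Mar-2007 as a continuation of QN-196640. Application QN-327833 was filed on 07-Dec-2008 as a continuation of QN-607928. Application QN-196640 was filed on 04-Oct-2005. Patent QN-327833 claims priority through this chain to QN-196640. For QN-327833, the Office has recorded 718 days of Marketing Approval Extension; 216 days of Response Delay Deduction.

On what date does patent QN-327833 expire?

February 18, 2026

Earliest priority filing: 4 October 2005.
Base term: 4 October 2005 + 19 years → 4 October 2024.
Marketing Approval Extension: 718 days (within the 1394-day cap) → +718 days → 22 September 2026.
Response Delay Deduction: −216 days → 18 February 2026.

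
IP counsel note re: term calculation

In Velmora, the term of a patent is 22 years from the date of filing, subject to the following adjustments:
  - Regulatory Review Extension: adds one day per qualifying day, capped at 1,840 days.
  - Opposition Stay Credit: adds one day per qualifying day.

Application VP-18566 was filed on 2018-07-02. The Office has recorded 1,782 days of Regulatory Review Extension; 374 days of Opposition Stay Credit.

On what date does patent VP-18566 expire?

2046-05-28

Base term: filing date + 22 years → 2 July 2040.
Regulatory Review Extension: 1782 days (within the 1840-day cap) → +1782 days → 19 May 2045.
Opposition Stay Credit: +374 days → 28 May 2046.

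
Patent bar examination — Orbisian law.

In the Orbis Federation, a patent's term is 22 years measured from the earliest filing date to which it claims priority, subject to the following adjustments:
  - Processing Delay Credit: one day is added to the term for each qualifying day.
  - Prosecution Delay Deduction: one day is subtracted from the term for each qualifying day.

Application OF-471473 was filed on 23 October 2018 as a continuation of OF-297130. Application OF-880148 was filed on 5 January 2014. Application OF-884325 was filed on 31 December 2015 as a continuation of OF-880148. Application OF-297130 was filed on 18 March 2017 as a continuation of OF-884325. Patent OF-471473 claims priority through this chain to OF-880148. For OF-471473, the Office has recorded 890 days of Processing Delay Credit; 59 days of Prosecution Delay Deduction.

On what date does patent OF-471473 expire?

Earliest priority filing: 5 January 2014.
Base term: 5 January 2014 + 22 years → 5 January 2036.
Processing Delay Credit: +890 days → 13 June 2038.
Prosecution Delay Deduction: −59 days → 15 April 2038.

2038-04-15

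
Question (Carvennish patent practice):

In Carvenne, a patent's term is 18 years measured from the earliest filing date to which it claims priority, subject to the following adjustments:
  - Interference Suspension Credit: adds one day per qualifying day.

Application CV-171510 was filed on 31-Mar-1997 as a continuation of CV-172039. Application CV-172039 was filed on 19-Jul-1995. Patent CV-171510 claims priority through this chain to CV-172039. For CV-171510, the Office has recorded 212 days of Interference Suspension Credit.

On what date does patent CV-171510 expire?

2014-02-16

Earliest priority filing: 19 July 1995.
Base term: 19 July 1995 + 18 years → 19 July 2013.
Interference Suspension Credit: +212 days → 16 February 2014.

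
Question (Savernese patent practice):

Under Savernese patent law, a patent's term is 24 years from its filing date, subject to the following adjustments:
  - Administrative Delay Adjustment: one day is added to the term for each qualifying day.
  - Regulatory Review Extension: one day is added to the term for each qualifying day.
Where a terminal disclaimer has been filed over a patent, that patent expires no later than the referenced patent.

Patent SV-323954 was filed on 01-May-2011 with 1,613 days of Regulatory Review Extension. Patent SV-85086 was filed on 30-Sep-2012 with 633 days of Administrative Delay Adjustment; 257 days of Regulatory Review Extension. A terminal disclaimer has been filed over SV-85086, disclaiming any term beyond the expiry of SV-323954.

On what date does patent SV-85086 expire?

Natural term of SV-85086:
  Base: filing + 24 years → 30 September 2036.
  Administrative Delay Adjustment: +633 days → 25 June 2038.
  Regulatory Review Extension: +257 days → 9 March 2039.
Expiry of referenced patent SV-323954:
  Base: filing + 24 years → 1 May 2035.
  Regulatory Review Extension: +1613 days → 30 September 2039.
Terminal disclaimer: SV-85086 expires on the earlier of 9 March 2039 and 30 September 2039.

2039-03-09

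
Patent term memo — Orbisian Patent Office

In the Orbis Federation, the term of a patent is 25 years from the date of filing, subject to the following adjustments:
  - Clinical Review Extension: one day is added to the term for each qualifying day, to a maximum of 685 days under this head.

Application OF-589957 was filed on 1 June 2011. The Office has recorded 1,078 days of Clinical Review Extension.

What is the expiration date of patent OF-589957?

April 17, 2038

Base term: filing date + 25 years → 1 June 2036.
Clinical Review Extension: 1078 days claimed exceeds the 685-day cap, so +685 days → 17 April 2038.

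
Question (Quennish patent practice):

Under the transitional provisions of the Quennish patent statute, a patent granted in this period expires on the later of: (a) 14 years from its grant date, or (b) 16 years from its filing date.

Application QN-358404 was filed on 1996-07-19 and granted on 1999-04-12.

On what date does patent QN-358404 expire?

April 12, 2013

(a) grant + 14 years → 12 April 2013.
(b) filing + 16 years → 19 July 2012.
Later of the two: 12 April 2013.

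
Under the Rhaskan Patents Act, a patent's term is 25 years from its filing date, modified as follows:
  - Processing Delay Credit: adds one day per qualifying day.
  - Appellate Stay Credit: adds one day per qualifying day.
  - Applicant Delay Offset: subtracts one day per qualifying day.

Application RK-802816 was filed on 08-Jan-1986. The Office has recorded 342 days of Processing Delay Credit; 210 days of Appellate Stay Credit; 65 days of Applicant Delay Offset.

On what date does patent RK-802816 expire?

2012-05-09

Base term: filing date + 25 years → 8 January 2011.
Processing Delay Credit: +342 days → 16 December 2011.
Appellate Stay Credit: +210 days → 13 July 2012.
Applicant Delay Offset: −65 days → 9 May 2012.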